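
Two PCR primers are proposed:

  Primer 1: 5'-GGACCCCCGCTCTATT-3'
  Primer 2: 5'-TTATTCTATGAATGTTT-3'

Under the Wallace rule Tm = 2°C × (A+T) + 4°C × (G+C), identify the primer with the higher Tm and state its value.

Primer 1: A+T=6, G+C=10 → Tm = 2(6)+4(10) = 52°C
Primer 2: A+T=14, G+C=3 → Tm = 2(14)+4(3) = 40°C
52°C vs 40°C → primer 1 is higher.

Primer 1, 52°C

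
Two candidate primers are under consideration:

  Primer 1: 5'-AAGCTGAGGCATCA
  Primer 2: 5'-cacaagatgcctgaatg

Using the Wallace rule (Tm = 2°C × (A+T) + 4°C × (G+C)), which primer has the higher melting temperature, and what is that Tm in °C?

Primer 1: A+T=7, G+C=7 → Tm = 2(7)+4(7) = 42°C
Primer 2: A+T=9, G+C=8 → Tm = 2(9)+4(8) = 50°C
42°C vs 50°C → primer 2 is higher.

Primer 2, 50°C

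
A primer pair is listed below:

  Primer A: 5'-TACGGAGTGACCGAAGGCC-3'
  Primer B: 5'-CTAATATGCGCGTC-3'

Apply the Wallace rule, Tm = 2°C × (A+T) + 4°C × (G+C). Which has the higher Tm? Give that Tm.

Primer A: A+T=7, G+C=12 → Tm = 2(7)+4(12) = 62°C
Primer B: A+T=7, G+C=7 → Tm = 2(7)+4(7) = 42°C
62°C vs 42°C → primer A is higher.

Primer A, 62°C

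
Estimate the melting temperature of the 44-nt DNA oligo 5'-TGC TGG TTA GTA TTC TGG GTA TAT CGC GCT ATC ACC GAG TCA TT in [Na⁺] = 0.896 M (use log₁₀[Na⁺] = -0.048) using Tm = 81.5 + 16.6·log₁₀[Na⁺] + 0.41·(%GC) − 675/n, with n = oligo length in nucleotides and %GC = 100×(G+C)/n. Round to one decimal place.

Length n = 44. C=9, A=8, G=11, T=16
G+C = 20, so %GC = 20/44 × 100 = 45.455%
Salt term: 16.6 × (-0.048) = -0.797
GC term: 0.41 × 45.455 = 18.637; length term: −675/44 = −15.341
Tm = 81.5 + (-0.797) + 18.637 − 15.341 = 83.999 → 84.0°C

84.0°C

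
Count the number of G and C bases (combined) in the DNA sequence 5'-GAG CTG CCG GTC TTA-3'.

9

Scanning the sequence gives T=4, G=5, C=4, A=2.
G+C = 5 + 4 = 9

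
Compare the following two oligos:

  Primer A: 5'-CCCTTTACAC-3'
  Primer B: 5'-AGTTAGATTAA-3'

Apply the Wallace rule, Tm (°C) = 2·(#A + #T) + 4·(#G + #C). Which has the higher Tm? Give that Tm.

Primer A, 30°C

Primer A: A+T=5, G+C=5 → Tm = 2(5)+4(5) = 30°C
Primer B: A+T=9, G+C=2 → Tm = 2(9)+4(2) = 26°C
30°C vs 26°C → primer A is higher.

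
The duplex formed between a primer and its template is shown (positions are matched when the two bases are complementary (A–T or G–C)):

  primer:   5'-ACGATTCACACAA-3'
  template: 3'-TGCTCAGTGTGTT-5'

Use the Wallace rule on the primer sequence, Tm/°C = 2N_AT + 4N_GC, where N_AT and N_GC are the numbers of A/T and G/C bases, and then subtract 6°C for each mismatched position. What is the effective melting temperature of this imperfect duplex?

Primer base counts: A=6, T=2, G=1, C=4 → A+T=8, G+C=5
Perfect-match Tm = 2(8) + 4(5) = 16 + 20 = 36°C
Mismatches (positions where the bases are not complementary): 1 (at position 5)
Effective Tm = 36 − 1×6 = 36 − 6 = 30°C

30°C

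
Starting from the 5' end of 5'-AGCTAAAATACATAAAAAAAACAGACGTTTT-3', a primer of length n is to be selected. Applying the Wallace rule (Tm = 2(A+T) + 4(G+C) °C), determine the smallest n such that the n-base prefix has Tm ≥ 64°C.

First 25 bases: AGCTAAAATACATAAAAAAAACAGA → Tm = 60°C (< 64°C)
First 26 bases: AGCTAAAATACATAAAAAAAACAGAC → Tm = 64°C (≥ 64°C)
Each additional base adds 2°C (A/T) or 4°C (G/C), so Tm is non-decreasing in n; n = 26 is the first length to reach 64°C.

n = 26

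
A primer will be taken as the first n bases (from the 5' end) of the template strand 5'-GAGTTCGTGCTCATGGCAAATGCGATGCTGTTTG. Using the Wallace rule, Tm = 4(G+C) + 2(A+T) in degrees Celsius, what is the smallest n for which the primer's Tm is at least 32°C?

First 9 bases: GAGTTCGTG → Tm = 28°C (< 32°C)
First 10 bases: GAGTTCGTGC → Tm = 32°C (≥ 32°C)
Each additional base adds 2°C (A/T) or 4°C (G/C), so Tm is non-decreasing in n; n = 10 is the first length to reach 32°C.

n = 10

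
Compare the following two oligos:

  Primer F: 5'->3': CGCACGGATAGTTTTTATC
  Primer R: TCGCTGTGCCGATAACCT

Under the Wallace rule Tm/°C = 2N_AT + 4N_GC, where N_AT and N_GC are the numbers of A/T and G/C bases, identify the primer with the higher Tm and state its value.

Primer R, 56°C

Primer F: A+T=11, G+C=8 → Tm = 2(11)+4(8) = 54°C
Primer R: A+T=8, G+C=10 → Tm = 2(8)+4(10) = 56°C
54°C vs 56°C → primer R is higher.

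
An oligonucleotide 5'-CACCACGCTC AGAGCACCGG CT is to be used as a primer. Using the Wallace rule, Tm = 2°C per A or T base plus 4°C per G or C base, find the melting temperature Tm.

74°C

G=5, A=5, T=2, C=10
A+T = 7, G+C = 15
Tm = 4·15 + 2·7 = 60 + 14 = 74°C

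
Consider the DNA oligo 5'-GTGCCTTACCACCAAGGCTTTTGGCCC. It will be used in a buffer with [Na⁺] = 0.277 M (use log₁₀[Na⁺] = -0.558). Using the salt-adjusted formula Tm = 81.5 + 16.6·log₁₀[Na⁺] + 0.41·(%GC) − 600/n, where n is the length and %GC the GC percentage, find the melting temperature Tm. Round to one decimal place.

74.3°C

Length n = 27. Base counts: A=4, C=10, T=7, G=6
G+C = 16, so %GC = 16/27 × 100 = 59.259%
Salt term: 16.6 × (-0.558) = -9.263
GC term: 0.41 × 59.259 = 24.296; length term: −600/27 = −22.222
Tm = 81.5 + (-9.263) + 24.296 − 22.222 = 74.311 → 74.3°C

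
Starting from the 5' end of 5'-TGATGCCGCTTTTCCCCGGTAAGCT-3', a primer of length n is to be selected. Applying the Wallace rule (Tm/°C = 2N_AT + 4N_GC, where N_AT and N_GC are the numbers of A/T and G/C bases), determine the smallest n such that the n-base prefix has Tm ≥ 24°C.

First 7 bases: TGATGCC → Tm = 22°C (< 24°C)
First 8 bases: TGATGCCG → Tm = 26°C (≥ 24°C)
Since every base adds ≥2°C, Tm only increases with n, so the threshold is first crossed at n = 8.

n = 8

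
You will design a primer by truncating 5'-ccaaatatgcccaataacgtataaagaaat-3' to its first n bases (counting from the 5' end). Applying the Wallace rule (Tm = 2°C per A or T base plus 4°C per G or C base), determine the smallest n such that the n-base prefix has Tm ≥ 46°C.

First 16 bases: CCAAATATGCCCAATA → Tm = 44°C (< 46°C)
First 17 bases: CCAAATATGCCCAATAA → Tm = 46°C (≥ 46°C)
Since every base adds ≥2°C, Tm only increases with n, so the threshold is first crossed at n = 17.

n = 17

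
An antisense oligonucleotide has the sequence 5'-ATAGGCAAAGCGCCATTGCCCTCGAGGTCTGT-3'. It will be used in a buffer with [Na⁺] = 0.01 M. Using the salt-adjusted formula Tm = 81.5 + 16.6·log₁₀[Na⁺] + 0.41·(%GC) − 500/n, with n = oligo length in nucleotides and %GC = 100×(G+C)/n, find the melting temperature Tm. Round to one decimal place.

55.7°C

Length n = 32. Counting bases: T=7, A=7, C=9, G=9
G+C = 18, so %GC = 18/32 × 100 = 56.25%
Salt term: 16.6 × (-2) = -33.2
GC term: 0.41 × 56.25 = 23.062; length term: −500/32 = −15.625
Tm = 81.5 + (-33.2) + 23.062 − 15.625 = 55.737 → 55.7°C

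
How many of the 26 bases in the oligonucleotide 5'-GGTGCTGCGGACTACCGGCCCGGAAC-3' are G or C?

19

Base counts: T=3, G=10, C=9, A=4
G+C = 10 + 9 = 19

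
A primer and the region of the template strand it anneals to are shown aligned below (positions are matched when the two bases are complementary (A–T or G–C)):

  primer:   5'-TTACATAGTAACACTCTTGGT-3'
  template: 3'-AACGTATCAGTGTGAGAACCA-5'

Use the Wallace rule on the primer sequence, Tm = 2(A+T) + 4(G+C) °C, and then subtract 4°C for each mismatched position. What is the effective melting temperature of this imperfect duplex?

48°C

Primer base counts: A=6, T=8, G=3, C=4 → A+T=14, G+C=7
Perfect-match Tm = 2(14) + 4(7) = 28 + 28 = 56°C
Mismatches (positions where the bases are not complementary): 2 (at positions 3, 10)
Effective Tm = 56 − 2×4 = 56 − 8 = 48°C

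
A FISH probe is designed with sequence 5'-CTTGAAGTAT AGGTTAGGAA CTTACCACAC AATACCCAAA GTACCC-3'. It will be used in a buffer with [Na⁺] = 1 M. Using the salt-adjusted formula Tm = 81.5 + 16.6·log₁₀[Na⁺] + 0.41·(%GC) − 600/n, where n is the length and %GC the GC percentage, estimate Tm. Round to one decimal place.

Length n = 46. Counting bases: A=17, T=10, C=12, G=7
G+C = 19, so %GC = 19/46 × 100 = 41.304%
Salt term: 16.6 × (0) = 0
GC term: 0.41 × 41.304 = 16.935; length term: −600/46 = −13.043
Tm = 81.5 + (0) + 16.935 − 13.043 = 85.392 → 85.4°C

85.4°C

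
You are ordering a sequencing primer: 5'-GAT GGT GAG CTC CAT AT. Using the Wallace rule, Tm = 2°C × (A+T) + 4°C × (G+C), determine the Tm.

Counting bases: C=3, G=5, T=5, A=4
A+T = 9, G+C = 8
Tm = 2(9) + 4(8) = 18 + 32 = 50°C

50°C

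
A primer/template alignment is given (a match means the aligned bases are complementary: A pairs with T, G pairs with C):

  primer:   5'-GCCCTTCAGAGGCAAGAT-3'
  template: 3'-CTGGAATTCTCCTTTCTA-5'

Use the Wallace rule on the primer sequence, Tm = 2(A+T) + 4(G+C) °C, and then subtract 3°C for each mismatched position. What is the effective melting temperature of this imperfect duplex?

Primer base counts: A=5, T=3, G=5, C=5 → A+T=8, G+C=10
Perfect-match Tm = 2(8) + 4(10) = 16 + 40 = 56°C
Mismatches (positions where the bases are not complementary): 3 (at positions 2, 7, 13)
Effective Tm = 56 − 3×3 = 56 − 9 = 47°C

47°C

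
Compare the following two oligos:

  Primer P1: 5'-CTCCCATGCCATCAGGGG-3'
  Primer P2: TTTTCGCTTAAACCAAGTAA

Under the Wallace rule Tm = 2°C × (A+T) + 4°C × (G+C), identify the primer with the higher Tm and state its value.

Primer P1, 60°C

Primer P1: A+T=6, G+C=12 → Tm = 2(6)+4(12) = 60°C
Primer P2: A+T=14, G+C=6 → Tm = 2(14)+4(6) = 52°C
60°C vs 52°C → primer P1 is higher.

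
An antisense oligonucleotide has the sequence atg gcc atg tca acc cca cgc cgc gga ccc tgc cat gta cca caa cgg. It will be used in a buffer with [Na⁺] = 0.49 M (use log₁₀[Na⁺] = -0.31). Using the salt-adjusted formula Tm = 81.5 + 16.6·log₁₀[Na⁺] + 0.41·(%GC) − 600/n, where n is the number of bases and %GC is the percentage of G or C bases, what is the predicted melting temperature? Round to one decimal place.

90.3°C

Length n = 48. Base counts: C=20, G=11, A=11, T=6
G+C = 31, so %GC = 31/48 × 100 = 64.583%
Salt term: 16.6 × (-0.31) = -5.146
GC term: 0.41 × 64.583 = 26.479; length term: −600/48 = −12.5
Tm = 81.5 + (-5.146) + 26.479 − 12.5 = 90.333 → 90.3°C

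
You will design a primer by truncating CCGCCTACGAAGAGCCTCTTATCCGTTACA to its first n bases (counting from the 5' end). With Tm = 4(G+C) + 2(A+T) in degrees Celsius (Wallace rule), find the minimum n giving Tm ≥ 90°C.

n = 29

First 28 bases: CCGCCTACGAAGAGCCTCTTATCCGTTA → Tm = 86°C (< 90°C)
First 29 bases: CCGCCTACGAAGAGCCTCTTATCCGTTAC → Tm = 90°C (≥ 90°C)
Each additional base adds 2°C (A/T) or 4°C (G/C), so Tm is non-decreasing in n; n = 29 is the first length to reach 90°C.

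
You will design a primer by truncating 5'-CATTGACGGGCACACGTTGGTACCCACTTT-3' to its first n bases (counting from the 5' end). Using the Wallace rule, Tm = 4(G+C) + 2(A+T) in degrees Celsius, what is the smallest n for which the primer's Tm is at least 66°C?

n = 21

First 20 bases: CATTGACGGGCACACGTTGG → Tm = 64°C (< 66°C)
First 21 bases: CATTGACGGGCACACGTTGGT → Tm = 66°C (≥ 66°C)
Since every base adds ≥2°C, Tm only increases with n, so the threshold is first crossed at n = 21.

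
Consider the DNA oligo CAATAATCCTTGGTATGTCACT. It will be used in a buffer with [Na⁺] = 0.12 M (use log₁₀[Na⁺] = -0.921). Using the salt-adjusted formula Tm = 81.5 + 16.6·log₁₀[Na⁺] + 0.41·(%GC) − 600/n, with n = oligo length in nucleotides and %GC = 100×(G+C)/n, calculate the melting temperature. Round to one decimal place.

Length n = 22. Base counts: G=3, C=5, T=8, A=6
G+C = 8, so %GC = 8/22 × 100 = 36.364%
Salt term: 16.6 × (-0.921) = -15.289
GC term: 0.41 × 36.364 = 14.909; length term: −600/22 = −27.273
Tm = 81.5 + (-15.289) + 14.909 − 27.273 = 53.847 → 53.8°C

53.8°C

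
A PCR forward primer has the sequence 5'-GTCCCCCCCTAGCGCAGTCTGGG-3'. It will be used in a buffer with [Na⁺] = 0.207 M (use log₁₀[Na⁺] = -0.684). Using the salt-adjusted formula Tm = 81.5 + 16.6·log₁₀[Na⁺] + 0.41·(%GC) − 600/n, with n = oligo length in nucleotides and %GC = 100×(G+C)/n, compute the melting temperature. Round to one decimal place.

Length n = 23. Counting bases: C=10, G=7, T=4, A=2
G+C = 17, so %GC = 17/23 × 100 = 73.913%
Salt term: 16.6 × (-0.684) = -11.354
GC term: 0.41 × 73.913 = 30.304; length term: −600/23 = −26.087
Tm = 81.5 + (-11.354) + 30.304 − 26.087 = 74.363 → 74.4°C

74.4°C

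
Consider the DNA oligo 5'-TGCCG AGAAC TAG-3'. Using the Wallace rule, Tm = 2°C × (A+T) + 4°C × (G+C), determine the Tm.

Base counts: A=4, T=2, G=4, C=3
A+T = 6, G+C = 7
Tm = 2(6) + 4(7) = 12 + 28 = 40°C

40°C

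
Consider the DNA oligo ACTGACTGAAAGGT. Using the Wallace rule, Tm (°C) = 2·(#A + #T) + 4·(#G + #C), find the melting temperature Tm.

40°C

C=2, G=4, A=5, T=3
A+T = 8, G+C = 6
Tm = 4·6 + 2·8 = 24 + 16 = 40°C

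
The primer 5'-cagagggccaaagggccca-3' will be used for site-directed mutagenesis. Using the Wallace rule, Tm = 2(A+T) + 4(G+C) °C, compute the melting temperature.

64°C

Scanning the sequence gives G=7, A=6, C=6, T=0.
So N_AT = 6 and N_GC = 13.
Tm = 4·13 + 2·6 = 52 + 12 = 64°C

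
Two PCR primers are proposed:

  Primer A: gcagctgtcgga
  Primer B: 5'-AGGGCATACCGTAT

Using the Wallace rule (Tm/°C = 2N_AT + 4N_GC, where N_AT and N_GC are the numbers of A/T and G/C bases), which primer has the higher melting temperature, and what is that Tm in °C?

Primer B, 42°C

Primer A: A+T=4, G+C=8 → Tm = 2(4)+4(8) = 40°C
Primer B: A+T=7, G+C=7 → Tm = 2(7)+4(7) = 42°C
40°C vs 42°C → primer B is higher.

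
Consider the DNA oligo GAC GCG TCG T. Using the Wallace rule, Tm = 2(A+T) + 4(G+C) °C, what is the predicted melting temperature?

Scanning the sequence gives T=2, C=3, G=4, A=1.
So N_AT = 3 and N_GC = 7.
Tm = 4·7 + 2·3 = 28 + 6 = 34°C

34°C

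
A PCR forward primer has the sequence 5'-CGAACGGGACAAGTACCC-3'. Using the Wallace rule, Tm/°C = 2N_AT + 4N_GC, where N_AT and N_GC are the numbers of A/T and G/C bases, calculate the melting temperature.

58°C

C=6, T=1, G=5, A=6
A+T = 7, G+C = 11
Tm = 4·11 + 2·7 = 44 + 14 = 58°C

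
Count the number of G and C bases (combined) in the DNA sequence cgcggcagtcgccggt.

Base counts: C=6, T=2, A=1, G=7
Total G or C: 7 + 6 = 13

13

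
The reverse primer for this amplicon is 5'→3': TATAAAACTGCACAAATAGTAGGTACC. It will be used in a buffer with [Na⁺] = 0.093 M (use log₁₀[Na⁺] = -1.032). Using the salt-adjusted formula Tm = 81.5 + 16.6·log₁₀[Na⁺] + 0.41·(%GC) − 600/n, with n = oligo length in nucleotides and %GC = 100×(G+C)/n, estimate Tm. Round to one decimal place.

Length n = 27. Scanning the sequence gives T=6, C=5, G=4, A=12.
G+C = 9, so %GC = 9/27 × 100 = 33.333%
Salt term: 16.6 × (-1.032) = -17.131
GC term: 0.41 × 33.333 = 13.667; length term: −600/27 = −22.222
Tm = 81.5 + (-17.131) + 13.667 − 22.222 = 55.814 → 55.8°C

55.8°C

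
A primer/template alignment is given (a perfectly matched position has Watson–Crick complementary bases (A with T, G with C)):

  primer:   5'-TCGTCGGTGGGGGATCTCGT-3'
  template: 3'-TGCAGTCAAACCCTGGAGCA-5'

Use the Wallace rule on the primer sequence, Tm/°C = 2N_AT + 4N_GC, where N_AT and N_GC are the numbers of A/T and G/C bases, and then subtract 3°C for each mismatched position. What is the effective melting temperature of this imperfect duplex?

Primer base counts: A=1, T=6, G=9, C=4 → A+T=7, G+C=13
Perfect-match Tm = 2(7) + 4(13) = 14 + 52 = 66°C
Mismatches (positions where the bases are not complementary): 5 (at positions 1, 6, 9, 10, 15)
Effective Tm = 66 − 5×3 = 66 − 15 = 51°C

51°C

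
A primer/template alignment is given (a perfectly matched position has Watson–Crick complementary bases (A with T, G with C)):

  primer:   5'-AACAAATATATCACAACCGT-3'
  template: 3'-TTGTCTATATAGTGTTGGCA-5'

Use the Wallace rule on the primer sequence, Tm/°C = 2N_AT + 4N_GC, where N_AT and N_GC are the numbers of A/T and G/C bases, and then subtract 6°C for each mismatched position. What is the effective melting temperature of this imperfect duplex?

Primer base counts: A=10, T=4, G=1, C=5 → A+T=14, G+C=6
Perfect-match Tm = 2(14) + 4(6) = 28 + 24 = 52°C
Mismatches (positions where the bases are not complementary): 1 (at position 5)
Effective Tm = 52 − 1×6 = 52 − 6 = 46°C

46°C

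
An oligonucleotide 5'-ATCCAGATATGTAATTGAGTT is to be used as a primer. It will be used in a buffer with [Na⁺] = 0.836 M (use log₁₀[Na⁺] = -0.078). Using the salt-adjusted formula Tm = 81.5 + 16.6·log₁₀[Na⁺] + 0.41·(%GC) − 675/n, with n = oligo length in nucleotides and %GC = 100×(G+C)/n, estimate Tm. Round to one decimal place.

Length n = 21. G=4, C=2, T=8, A=7
G+C = 6, so %GC = 6/21 × 100 = 28.571%
Salt term: 16.6 × (-0.078) = -1.295
GC term: 0.41 × 28.571 = 11.714; length term: −675/21 = −32.143
Tm = 81.5 + (-1.295) + 11.714 − 32.143 = 59.776 → 59.8°C

59.8°C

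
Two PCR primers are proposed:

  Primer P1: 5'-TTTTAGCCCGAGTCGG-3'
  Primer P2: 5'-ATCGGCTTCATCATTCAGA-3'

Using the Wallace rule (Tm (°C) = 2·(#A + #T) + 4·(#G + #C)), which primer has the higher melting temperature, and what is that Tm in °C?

Primer P2, 54°C

Primer P1: A+T=7, G+C=9 → Tm = 2(7)+4(9) = 50°C
Primer P2: A+T=11, G+C=8 → Tm = 2(11)+4(8) = 54°C
50°C vs 54°C → primer P2 is higher.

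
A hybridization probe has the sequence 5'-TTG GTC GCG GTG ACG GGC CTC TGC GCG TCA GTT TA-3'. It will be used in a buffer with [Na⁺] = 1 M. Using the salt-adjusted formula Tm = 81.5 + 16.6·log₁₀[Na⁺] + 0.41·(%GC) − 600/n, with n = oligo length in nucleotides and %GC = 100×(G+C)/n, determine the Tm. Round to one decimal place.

Length n = 35. Base counts: A=3, C=9, T=10, G=13
G+C = 22, so %GC = 22/35 × 100 = 62.857%
Salt term: 16.6 × (0) = 0
GC term: 0.41 × 62.857 = 25.771; length term: −600/35 = −17.143
Tm = 81.5 + (0) + 25.771 − 17.143 = 90.128 → 90.1°C

90.1°C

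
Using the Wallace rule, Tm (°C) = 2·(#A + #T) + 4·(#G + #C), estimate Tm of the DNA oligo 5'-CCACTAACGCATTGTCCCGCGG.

72°C

Scanning the sequence gives A=4, T=4, G=5, C=9.
AT pairs contribute 8, GC pairs contribute 14.
Tm = 4·14 + 2·8 = 56 + 16 = 72°C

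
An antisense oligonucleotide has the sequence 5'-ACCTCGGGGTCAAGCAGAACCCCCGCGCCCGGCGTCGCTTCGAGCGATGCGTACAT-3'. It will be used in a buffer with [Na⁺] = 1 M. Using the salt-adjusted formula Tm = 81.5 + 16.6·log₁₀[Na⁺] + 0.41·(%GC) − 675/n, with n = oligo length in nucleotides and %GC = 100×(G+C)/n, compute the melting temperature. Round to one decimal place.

97.3°C

Length n = 56. Scanning the sequence gives T=8, C=21, A=10, G=17.
G+C = 38, so %GC = 38/56 × 100 = 67.857%
Salt term: 16.6 × (0) = 0
GC term: 0.41 × 67.857 = 27.821; length term: −675/56 = −12.054
Tm = 81.5 + (0) + 27.821 − 12.054 = 97.267 → 97.3°C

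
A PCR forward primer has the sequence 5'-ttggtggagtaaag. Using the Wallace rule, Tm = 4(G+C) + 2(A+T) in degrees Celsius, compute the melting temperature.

40°C

Scanning the sequence gives C=0, T=4, A=4, G=6.
So N_AT = 8 and N_GC = 6.
Tm = 2(8) + 4(6) = 16 + 24 = 40°C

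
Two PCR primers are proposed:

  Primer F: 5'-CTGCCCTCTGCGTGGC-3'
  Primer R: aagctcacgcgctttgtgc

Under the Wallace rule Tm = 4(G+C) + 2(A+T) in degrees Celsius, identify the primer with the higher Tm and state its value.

Primer R, 60°C

Primer F: A+T=4, G+C=12 → Tm = 2(4)+4(12) = 56°C
Primer R: A+T=8, G+C=11 → Tm = 2(8)+4(11) = 60°C
56°C vs 60°C → primer R is higher.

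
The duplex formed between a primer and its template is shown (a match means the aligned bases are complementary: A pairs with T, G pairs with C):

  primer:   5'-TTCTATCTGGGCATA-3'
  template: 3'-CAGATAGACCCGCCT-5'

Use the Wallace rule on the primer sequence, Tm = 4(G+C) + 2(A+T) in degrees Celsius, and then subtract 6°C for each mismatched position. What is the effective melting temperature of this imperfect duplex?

Primer base counts: A=3, T=6, G=3, C=3 → A+T=9, G+C=6
Perfect-match Tm = 2(9) + 4(6) = 18 + 24 = 42°C
Mismatches (positions where the bases are not complementary): 3 (at positions 1, 13, 14)
Effective Tm = 42 − 3×6 = 42 − 18 = 24°C

24°C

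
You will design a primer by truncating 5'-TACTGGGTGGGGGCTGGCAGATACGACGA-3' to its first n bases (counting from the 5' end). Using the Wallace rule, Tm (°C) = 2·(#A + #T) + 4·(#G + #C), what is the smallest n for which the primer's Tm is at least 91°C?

n = 28

First 27 bases: TACTGGGTGGGGGCTGGCAGATACGAC → Tm = 88°C (< 91°C)
First 28 bases: TACTGGGTGGGGGCTGGCAGATACGACG → Tm = 92°C (≥ 91°C)
Each additional base adds 2°C (A/T) or 4°C (G/C), so Tm is non-decreasing in n; n = 28 is the first length to reach 91°C.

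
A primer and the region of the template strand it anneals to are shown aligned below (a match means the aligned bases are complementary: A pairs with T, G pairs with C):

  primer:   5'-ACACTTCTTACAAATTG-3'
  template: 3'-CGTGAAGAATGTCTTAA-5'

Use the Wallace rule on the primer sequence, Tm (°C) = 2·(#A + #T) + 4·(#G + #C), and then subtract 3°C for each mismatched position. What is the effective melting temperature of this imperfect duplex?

Primer base counts: A=6, T=6, G=1, C=4 → A+T=12, G+C=5
Perfect-match Tm = 2(12) + 4(5) = 24 + 20 = 44°C
Mismatches (positions where the bases are not complementary): 4 (at positions 1, 13, 15, 17)
Effective Tm = 44 − 4×3 = 44 − 12 = 32°C

32°C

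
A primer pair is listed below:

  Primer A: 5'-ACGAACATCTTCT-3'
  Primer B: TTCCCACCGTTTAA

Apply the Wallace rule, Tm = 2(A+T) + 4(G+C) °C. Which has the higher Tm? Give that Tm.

Primer A: A+T=8, G+C=5 → Tm = 2(8)+4(5) = 36°C
Primer B: A+T=8, G+C=6 → Tm = 2(8)+4(6) = 40°C
36°C vs 40°C → primer B is higher.

Primer B, 40°C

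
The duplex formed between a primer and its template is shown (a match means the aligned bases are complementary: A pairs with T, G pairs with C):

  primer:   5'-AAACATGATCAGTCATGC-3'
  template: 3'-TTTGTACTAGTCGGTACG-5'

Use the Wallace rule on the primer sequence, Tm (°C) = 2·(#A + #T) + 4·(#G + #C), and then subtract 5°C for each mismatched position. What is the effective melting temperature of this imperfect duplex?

45°C

Primer base counts: A=7, T=4, G=3, C=4 → A+T=11, G+C=7
Perfect-match Tm = 2(11) + 4(7) = 22 + 28 = 50°C
Mismatches (positions where the bases are not complementary): 1 (at position 13)
Effective Tm = 50 − 1×5 = 50 − 5 = 45°C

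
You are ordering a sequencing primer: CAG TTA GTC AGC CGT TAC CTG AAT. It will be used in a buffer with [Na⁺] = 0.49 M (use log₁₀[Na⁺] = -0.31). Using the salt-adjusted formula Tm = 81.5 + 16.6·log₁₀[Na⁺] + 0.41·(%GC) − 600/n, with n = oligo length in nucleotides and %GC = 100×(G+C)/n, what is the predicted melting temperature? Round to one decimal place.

70.1°C

Length n = 24. Counting bases: A=6, G=5, C=6, T=7
G+C = 11, so %GC = 11/24 × 100 = 45.833%
Salt term: 16.6 × (-0.31) = -5.146
GC term: 0.41 × 45.833 = 18.792; length term: −600/24 = −25
Tm = 81.5 + (-5.146) + 18.792 − 25 = 70.146 → 70.1°C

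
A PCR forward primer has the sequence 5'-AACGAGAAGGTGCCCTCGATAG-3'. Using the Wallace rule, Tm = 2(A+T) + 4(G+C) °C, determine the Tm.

Counting bases: T=3, A=7, G=7, C=5
AT pairs contribute 10, GC pairs contribute 12.
Tm = 4·12 + 2·10 = 48 + 20 = 68°C

68°C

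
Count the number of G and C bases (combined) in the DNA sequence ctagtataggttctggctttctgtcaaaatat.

Scanning the sequence gives T=13, G=6, A=8, C=5.
Total G or C: 6 + 5 = 11

11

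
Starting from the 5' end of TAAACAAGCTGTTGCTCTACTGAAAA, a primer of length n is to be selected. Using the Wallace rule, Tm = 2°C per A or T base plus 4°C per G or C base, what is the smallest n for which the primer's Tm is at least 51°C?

n = 19

First 18 bases: TAAACAAGCTGTTGCTCT → Tm = 50°C (< 51°C)
First 19 bases: TAAACAAGCTGTTGCTCTA → Tm = 52°C (≥ 51°C)
Each additional base adds 2°C (A/T) or 4°C (G/C), so Tm is non-decreasing in n; n = 19 is the first length to reach 51°C.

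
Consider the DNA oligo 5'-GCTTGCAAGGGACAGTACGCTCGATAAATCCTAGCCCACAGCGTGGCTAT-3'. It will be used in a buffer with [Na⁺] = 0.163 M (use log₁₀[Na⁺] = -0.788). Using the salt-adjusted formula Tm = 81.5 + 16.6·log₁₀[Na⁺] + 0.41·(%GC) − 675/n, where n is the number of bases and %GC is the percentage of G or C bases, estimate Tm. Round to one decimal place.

Length n = 50. Scanning the sequence gives G=13, C=14, T=10, A=13.
G+C = 27, so %GC = 27/50 × 100 = 54%
Salt term: 16.6 × (-0.788) = -13.081
GC term: 0.41 × 54 = 22.14; length term: −675/50 = −13.5
Tm = 81.5 + (-13.081) + 22.14 − 13.5 = 77.059 → 77.1°C

77.1°C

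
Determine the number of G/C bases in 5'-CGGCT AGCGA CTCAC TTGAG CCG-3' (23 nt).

15

Scanning the sequence gives A=4, C=8, T=4, G=7.
G+C = 7 + 8 = 15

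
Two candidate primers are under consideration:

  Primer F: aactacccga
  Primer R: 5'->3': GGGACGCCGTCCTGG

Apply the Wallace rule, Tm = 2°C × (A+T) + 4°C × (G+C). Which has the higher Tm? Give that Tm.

Primer F: A+T=5, G+C=5 → Tm = 2(5)+4(5) = 30°C
Primer R: A+T=3, G+C=12 → Tm = 2(3)+4(12) = 54°C
30°C vs 54°C → primer R is higher.

Primer R, 54°C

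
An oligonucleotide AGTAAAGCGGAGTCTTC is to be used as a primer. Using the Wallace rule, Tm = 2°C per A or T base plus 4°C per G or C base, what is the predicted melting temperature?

50°C

Base counts: G=5, C=3, A=5, T=4
AT pairs contribute 9, GC pairs contribute 8.
Tm = 2×9 + 4×8 = 50°C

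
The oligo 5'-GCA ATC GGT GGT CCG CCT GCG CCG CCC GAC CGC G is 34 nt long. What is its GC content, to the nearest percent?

79%

Counting bases: G=12, C=15, A=3, T=4
G+C = 12 + 15 = 27 out of 34 bases
%GC = 27/34 × 100 = 79.41% ≈ 79%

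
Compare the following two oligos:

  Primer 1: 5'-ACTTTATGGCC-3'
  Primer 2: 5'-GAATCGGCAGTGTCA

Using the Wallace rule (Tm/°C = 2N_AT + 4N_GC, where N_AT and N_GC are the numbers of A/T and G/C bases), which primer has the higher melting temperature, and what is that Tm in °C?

Primer 2, 46°C

Primer 1: A+T=6, G+C=5 → Tm = 2(6)+4(5) = 32°C
Primer 2: A+T=7, G+C=8 → Tm = 2(7)+4(8) = 46°C
32°C vs 46°C → primer 2 is higher.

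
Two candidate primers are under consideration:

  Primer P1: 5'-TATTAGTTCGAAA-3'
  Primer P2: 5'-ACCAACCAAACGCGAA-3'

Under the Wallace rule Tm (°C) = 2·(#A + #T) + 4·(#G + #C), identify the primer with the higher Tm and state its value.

Primer P2, 48°C

Primer P1: A+T=10, G+C=3 → Tm = 2(10)+4(3) = 32°C
Primer P2: A+T=8, G+C=8 → Tm = 2(8)+4(8) = 48°C
32°C vs 48°C → primer P2 is higher.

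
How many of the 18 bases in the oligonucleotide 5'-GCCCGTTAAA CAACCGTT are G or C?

9

Scanning the sequence gives T=4, G=3, A=5, C=6.
G+C = 3 + 6 = 9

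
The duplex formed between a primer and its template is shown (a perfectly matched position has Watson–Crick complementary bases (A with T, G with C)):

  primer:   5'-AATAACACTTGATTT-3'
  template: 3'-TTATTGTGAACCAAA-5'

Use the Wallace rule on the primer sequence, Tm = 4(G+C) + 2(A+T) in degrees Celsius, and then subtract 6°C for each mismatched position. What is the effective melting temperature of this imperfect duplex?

30°C

Primer base counts: A=6, T=6, G=1, C=2 → A+T=12, G+C=3
Perfect-match Tm = 2(12) + 4(3) = 24 + 12 = 36°C
Mismatches (positions where the bases are not complementary): 1 (at position 12)
Effective Tm = 36 − 1×6 = 36 − 6 = 30°C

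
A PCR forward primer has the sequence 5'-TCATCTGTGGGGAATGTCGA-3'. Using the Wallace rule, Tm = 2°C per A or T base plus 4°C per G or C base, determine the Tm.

Base counts: A=4, T=6, C=3, G=7
So N_AT = 10 and N_GC = 10.
Tm = 4·10 + 2·10 = 40 + 20 = 60°C

60°C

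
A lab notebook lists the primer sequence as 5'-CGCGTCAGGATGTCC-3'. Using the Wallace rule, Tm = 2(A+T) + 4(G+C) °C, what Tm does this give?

50°C

Scanning the sequence gives T=3, G=5, C=5, A=2.
AT pairs contribute 5, GC pairs contribute 10.
Tm = 4·10 + 2·5 = 40 + 10 = 50°C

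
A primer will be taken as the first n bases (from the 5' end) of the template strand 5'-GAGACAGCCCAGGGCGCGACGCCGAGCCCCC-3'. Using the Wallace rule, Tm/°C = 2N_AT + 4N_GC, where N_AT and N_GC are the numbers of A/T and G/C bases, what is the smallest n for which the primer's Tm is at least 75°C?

First 21 bases: GAGACAGCCCAGGGCGCGACG → Tm = 74°C (< 75°C)
First 22 bases: GAGACAGCCCAGGGCGCGACGC → Tm = 78°C (≥ 75°C)
Since every base adds ≥2°C, Tm only increases with n, so the threshold is first crossed at n = 22.

n = 22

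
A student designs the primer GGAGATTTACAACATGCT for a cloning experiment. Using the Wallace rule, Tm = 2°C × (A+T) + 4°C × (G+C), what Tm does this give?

Counting bases: A=6, C=3, T=5, G=4
A+T = 11, G+C = 7
Tm = 4·7 + 2·11 = 28 + 22 = 50°C

50°C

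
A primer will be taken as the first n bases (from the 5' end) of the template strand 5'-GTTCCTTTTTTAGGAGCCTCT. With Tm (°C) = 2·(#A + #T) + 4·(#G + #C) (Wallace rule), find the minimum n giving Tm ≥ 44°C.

First 15 bases: GTTCCTTTTTTAGGA → Tm = 40°C (< 44°C)
First 16 bases: GTTCCTTTTTTAGGAG → Tm = 44°C (≥ 44°C)
Each additional base adds 2°C (A/T) or 4°C (G/C), so Tm is non-decreasing in n; n = 16 is the first length to reach 44°C.

n = 16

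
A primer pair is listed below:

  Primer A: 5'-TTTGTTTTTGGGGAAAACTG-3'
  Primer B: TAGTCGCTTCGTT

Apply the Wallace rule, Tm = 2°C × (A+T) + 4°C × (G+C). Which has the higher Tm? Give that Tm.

Primer A, 54°C

Primer A: A+T=13, G+C=7 → Tm = 2(13)+4(7) = 54°C
Primer B: A+T=7, G+C=6 → Tm = 2(7)+4(6) = 38°C
54°C vs 38°C → primer A is higher.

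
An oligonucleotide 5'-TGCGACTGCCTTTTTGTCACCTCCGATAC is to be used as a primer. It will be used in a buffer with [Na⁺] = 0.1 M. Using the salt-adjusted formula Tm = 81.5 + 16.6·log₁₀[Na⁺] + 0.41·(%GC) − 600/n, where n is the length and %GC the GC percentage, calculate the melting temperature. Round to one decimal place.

65.4°C

Length n = 29. Scanning the sequence gives A=4, T=10, G=5, C=10.
G+C = 15, so %GC = 15/29 × 100 = 51.724%
Salt term: 16.6 × (-1) = -16.6
GC term: 0.41 × 51.724 = 21.207; length term: −600/29 = −20.69
Tm = 81.5 + (-16.6) + 21.207 − 20.69 = 65.417 → 65.4°C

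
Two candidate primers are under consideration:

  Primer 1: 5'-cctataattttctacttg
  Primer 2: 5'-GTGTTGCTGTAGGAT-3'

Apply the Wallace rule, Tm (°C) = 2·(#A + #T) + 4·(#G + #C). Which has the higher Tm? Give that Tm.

Primer 1, 46°C

Primer 1: A+T=13, G+C=5 → Tm = 2(13)+4(5) = 46°C
Primer 2: A+T=8, G+C=7 → Tm = 2(8)+4(7) = 44°C
46°C vs 44°C → primer 1 is higher.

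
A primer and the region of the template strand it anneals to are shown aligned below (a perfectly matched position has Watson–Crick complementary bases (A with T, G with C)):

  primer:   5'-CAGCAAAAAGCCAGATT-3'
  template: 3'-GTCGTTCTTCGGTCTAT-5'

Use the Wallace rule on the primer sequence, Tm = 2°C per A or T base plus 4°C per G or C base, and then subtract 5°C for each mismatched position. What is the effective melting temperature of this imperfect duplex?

Primer base counts: A=8, T=2, G=3, C=4 → A+T=10, G+C=7
Perfect-match Tm = 2(10) + 4(7) = 20 + 28 = 48°C
Mismatches (positions where the bases are not complementary): 2 (at positions 7, 17)
Effective Tm = 48 − 2×5 = 48 − 10 = 38°C

38°C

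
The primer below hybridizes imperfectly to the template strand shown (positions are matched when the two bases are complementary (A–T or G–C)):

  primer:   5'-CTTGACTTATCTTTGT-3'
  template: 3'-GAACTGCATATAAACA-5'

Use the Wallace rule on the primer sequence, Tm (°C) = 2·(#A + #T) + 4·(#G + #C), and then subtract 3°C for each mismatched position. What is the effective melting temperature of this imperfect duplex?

36°C

Primer base counts: A=2, T=9, G=2, C=3 → A+T=11, G+C=5
Perfect-match Tm = 2(11) + 4(5) = 22 + 20 = 42°C
Mismatches (positions where the bases are not complementary): 2 (at positions 7, 11)
Effective Tm = 42 − 2×3 = 42 − 6 = 36°C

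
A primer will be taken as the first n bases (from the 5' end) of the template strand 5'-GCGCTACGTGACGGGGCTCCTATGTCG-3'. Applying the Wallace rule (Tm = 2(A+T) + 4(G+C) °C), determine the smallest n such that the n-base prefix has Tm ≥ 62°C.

n = 18

First 17 bases: GCGCTACGTGACGGGGC → Tm = 60°C (< 62°C)
First 18 bases: GCGCTACGTGACGGGGCT → Tm = 62°C (≥ 62°C)
Each additional base adds 2°C (A/T) or 4°C (G/C), so Tm is non-decreasing in n; n = 18 is the first length to reach 62°C.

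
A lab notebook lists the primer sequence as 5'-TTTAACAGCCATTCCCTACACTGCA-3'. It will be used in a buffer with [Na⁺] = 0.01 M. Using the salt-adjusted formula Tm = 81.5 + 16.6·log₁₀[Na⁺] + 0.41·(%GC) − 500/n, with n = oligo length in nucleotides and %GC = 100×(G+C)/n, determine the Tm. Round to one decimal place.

46.3°C

Length n = 25. Counting bases: G=2, C=9, T=7, A=7
G+C = 11, so %GC = 11/25 × 100 = 44%
Salt term: 16.6 × (-2) = -33.2
GC term: 0.41 × 44 = 18.04; length term: −500/25 = −20
Tm = 81.5 + (-33.2) + 18.04 − 20 = 46.34 → 46.3°C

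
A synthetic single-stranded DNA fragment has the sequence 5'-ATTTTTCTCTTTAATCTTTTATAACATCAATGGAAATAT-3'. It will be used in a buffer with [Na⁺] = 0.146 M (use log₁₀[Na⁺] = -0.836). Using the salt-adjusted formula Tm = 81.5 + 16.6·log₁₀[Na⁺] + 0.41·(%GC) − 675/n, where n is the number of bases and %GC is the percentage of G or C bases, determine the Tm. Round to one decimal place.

57.7°C

Length n = 39. Base counts: C=5, G=2, A=13, T=19
G+C = 7, so %GC = 7/39 × 100 = 17.949%
Salt term: 16.6 × (-0.836) = -13.878
GC term: 0.41 × 17.949 = 7.359; length term: −675/39 = −17.308
Tm = 81.5 + (-13.878) + 7.359 − 17.308 = 57.673 → 57.7°C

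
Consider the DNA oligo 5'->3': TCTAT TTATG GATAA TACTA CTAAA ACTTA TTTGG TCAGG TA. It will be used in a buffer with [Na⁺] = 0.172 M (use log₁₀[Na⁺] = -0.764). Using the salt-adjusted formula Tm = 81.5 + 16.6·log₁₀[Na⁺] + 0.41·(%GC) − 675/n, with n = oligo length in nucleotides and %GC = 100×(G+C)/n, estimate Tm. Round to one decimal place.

63.5°C

Length n = 42. Counting bases: G=6, A=14, C=5, T=17
G+C = 11, so %GC = 11/42 × 100 = 26.19%
Salt term: 16.6 × (-0.764) = -12.682
GC term: 0.41 × 26.19 = 10.738; length term: −675/42 = −16.071
Tm = 81.5 + (-12.682) + 10.738 − 16.071 = 63.485 → 63.5°C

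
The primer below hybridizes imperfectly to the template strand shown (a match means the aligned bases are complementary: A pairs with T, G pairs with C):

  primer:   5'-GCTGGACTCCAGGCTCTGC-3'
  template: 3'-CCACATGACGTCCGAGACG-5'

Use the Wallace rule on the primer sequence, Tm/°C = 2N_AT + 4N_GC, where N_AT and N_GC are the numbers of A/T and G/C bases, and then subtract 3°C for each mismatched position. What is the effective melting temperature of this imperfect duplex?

Primer base counts: A=2, T=4, G=6, C=7 → A+T=6, G+C=13
Perfect-match Tm = 2(6) + 4(13) = 12 + 52 = 64°C
Mismatches (positions where the bases are not complementary): 3 (at positions 2, 5, 9)
Effective Tm = 64 − 3×3 = 64 − 9 = 55°C

55°C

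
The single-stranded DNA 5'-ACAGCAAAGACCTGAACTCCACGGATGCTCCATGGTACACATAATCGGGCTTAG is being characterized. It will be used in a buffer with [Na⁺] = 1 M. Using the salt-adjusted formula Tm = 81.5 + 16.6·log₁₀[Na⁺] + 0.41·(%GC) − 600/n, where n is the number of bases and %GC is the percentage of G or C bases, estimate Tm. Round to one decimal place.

90.9°C

Length n = 54. C=15, G=12, T=10, A=17
G+C = 27, so %GC = 27/54 × 100 = 50%
Salt term: 16.6 × (0) = 0
GC term: 0.41 × 50 = 20.5; length term: −600/54 = −11.111
Tm = 81.5 + (0) + 20.5 − 11.111 = 90.889 → 90.9°C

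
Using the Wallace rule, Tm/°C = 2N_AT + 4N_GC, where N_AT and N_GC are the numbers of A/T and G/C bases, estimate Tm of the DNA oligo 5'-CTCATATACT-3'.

26°C

Counting bases: A=3, T=4, G=0, C=3
A+T = 7, G+C = 3
Tm = 2×7 + 4×3 = 26°C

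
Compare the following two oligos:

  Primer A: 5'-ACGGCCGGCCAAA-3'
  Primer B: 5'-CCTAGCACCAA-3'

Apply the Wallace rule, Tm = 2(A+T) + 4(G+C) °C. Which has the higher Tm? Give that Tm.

Primer A, 44°C

Primer A: A+T=4, G+C=9 → Tm = 2(4)+4(9) = 44°C
Primer B: A+T=5, G+C=6 → Tm = 2(5)+4(6) = 34°C
44°C vs 34°C → primer A is higher.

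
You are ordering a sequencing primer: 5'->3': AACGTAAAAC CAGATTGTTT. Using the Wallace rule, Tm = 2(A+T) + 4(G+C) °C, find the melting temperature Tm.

T=6, G=3, A=8, C=3
So N_AT = 14 and N_GC = 6.
Tm = 4·6 + 2·14 = 24 + 28 = 52°C

52°C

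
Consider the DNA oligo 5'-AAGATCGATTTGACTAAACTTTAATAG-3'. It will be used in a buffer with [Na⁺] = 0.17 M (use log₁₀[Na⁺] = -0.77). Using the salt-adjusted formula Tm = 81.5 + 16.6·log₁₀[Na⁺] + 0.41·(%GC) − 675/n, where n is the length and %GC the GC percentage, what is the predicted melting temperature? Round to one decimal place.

54.3°C

Length n = 27. G=4, A=11, T=9, C=3
G+C = 7, so %GC = 7/27 × 100 = 25.926%
Salt term: 16.6 × (-0.77) = -12.782
GC term: 0.41 × 25.926 = 10.63; length term: −675/27 = −25
Tm = 81.5 + (-12.782) + 10.63 − 25 = 54.348 → 54.3°C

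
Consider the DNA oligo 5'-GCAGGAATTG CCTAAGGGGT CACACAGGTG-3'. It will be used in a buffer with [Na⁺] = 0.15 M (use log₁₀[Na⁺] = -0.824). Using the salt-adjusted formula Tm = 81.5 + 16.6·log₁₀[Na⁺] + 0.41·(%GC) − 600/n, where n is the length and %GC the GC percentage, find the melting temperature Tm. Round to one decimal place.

71.1°C

Length n = 30. Counting bases: G=11, C=6, T=5, A=8
G+C = 17, so %GC = 17/30 × 100 = 56.667%
Salt term: 16.6 × (-0.824) = -13.678
GC term: 0.41 × 56.667 = 23.233; length term: −600/30 = −20
Tm = 81.5 + (-13.678) + 23.233 − 20 = 71.055 → 71.1°C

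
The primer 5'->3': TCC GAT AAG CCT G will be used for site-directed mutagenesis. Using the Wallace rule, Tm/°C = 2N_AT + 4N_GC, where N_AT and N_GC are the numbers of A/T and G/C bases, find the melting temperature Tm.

40°C

A=3, T=3, C=4, G=3
A+T = 6, G+C = 7
Tm = 2(6) + 4(7) = 12 + 28 = 40°C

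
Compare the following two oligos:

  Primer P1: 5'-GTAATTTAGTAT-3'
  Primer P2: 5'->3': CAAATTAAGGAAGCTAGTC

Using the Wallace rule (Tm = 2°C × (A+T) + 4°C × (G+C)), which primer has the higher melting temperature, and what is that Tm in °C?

Primer P2, 52°C

Primer P1: A+T=10, G+C=2 → Tm = 2(10)+4(2) = 28°C
Primer P2: A+T=12, G+C=7 → Tm = 2(12)+4(7) = 52°C
28°C vs 52°C → primer P2 is higher.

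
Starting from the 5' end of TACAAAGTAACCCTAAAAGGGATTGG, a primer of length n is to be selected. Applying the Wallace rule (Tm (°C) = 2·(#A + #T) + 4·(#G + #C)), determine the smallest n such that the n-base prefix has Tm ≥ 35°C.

First 12 bases: TACAAAGTAACC → Tm = 32°C (< 35°C)
First 13 bases: TACAAAGTAACCC → Tm = 36°C (≥ 35°C)
Each additional base adds 2°C (A/T) or 4°C (G/C), so Tm is non-decreasing in n; n = 13 is the first length to reach 35°C.

n = 13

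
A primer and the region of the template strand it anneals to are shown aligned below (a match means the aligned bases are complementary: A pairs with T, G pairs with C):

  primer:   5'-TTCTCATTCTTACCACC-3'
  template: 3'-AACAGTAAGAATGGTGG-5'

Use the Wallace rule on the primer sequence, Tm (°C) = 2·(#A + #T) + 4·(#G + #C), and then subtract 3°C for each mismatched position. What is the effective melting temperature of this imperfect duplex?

45°C

Primer base counts: A=3, T=7, G=0, C=7 → A+T=10, G+C=7
Perfect-match Tm = 2(10) + 4(7) = 20 + 28 = 48°C
Mismatches (positions where the bases are not complementary): 1 (at position 3)
Effective Tm = 48 − 1×3 = 48 − 3 = 45°C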